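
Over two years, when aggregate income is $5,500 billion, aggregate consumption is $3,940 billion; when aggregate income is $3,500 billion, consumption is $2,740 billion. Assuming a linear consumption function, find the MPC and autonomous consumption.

MPC = ΔC/ΔY = (3940 − 2740)/(5500 − 3500) = 1200/2000 = 0.6
a = C − MPC·Y = 2740 − 0.6(3500) = 2740 − 2100 = 640

MPC = 0.6; a = 640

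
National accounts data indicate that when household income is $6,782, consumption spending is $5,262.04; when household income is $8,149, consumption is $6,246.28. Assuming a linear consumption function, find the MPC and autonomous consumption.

MPC = 0.72; a = 379

MPC = ΔC/ΔY = (6246.28 − 5262.04)/(8149 − 6782) = 984.24/1367 = 0.72
a = C − MPC·Y = 5262.04 − 0.72(6782) = 5262.04 − 4883.04 = 379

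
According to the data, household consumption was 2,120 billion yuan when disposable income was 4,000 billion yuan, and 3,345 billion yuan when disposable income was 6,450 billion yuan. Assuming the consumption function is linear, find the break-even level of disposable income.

MPC = (3345 − 2120)/(6450 − 4000) = 1225/2450 = 0.5
a = 2120 − 0.5(4000) = 2120 − 2000 = 120
Break-even: Y = a/(1−MPC) = 120/0.5 = 240

Y = 240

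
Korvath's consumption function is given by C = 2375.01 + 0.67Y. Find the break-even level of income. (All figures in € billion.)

At break-even, C = Y: 2375.01 + 0.67Y = Y
0.33Y = 2375.01, so Y = 2375.01/0.33 = 7197

Y = 7197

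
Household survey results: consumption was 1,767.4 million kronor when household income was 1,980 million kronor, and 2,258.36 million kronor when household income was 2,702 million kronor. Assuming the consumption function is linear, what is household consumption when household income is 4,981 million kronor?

C = 3808.08

MPC = (2258.36 − 1767.4)/(2702 − 1980) = 490.96/722 = 0.68
a = 1767.4 − 0.68(1980) = 1767.4 − 1346.4 = 421
C = 421 + 0.68(4981) = 421 + 3387.08 = 3808.08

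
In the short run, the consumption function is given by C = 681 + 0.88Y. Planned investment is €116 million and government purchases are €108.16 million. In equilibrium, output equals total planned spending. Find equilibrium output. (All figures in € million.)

Y = C + I + G = 681 + 0.88Y + 116 + 108.16
Y − 0.88Y = 905.16
0.12Y = 905.16, so Y = 905.16/0.12 = 7543

Y = 7543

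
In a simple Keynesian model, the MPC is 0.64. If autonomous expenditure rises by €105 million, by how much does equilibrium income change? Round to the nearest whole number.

ΔY ≈ 292

The multiplier is 1/(1 − MPC) = 1/0.36.
ΔY = 105/0.36 = 291.67 ≈ 292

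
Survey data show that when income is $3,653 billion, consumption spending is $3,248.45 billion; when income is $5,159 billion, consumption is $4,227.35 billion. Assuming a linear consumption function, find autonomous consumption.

MPC = ΔC/ΔY = (4227.35 − 3248.45)/(5159 − 3653) = 978.9/1506 = 0.65
a = C − MPC·Y = 3248.45 − 0.65(3653) = 3248.45 − 2374.45 = 874

a = 874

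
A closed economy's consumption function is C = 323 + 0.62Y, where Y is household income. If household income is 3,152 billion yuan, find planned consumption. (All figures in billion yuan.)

C = 323 + 0.62(3152) = 323 + 1954.24 = 2277.24

C = 2277.24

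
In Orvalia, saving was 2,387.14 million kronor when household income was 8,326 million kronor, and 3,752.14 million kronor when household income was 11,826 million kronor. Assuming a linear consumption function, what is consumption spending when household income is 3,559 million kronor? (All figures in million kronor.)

MPS = ΔS/ΔY = (3752.14 − 2387.14)/(11826 − 8326) = 1365/3500 = 0.39
MPC = 1 − MPS = 0.61
Autonomous saving = 2387.14 − 0.39(8326) = -860, so a = 860
C = 860 + 0.61(3559) = 860 + 2170.99 = 3030.99

C = 3030.99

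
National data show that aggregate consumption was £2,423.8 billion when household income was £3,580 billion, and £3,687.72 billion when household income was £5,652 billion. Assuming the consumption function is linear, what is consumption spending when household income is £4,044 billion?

C = 2706.84

MPC = (3687.72 − 2423.8)/(5652 − 3580) = 1263.92/2072 = 0.61
a = 2423.8 − 0.61(3580) = 2423.8 − 2183.8 = 240
C = 240 + 0.61(4044) = 240 + 2466.84 = 2706.84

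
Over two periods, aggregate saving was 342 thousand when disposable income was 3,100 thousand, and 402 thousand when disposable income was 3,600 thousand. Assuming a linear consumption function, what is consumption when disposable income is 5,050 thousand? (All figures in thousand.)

MPS = ΔS/ΔY = (402 − 342)/(3600 − 3100) = 60/500 = 0.12
MPC = 1 − MPS = 0.88
Autonomous saving = 342 − 0.12(3100) = -30, so a = 30
C = 30 + 0.88(5050) = 30 + 4444 = 4474

C = 4474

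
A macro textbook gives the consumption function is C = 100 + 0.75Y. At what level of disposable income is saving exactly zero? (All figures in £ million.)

Y = 400

At break-even, C = Y: 100 + 0.75Y = Y
0.25Y = 100, so Y = 100/0.25 = 400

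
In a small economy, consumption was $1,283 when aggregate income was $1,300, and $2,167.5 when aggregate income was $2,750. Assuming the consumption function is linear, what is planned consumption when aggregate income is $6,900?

MPC = (2167.5 − 1283)/(2750 − 1300) = 884.5/1450 = 0.61
a = 1283 − 0.61(1300) = 1283 − 793 = 490
C = 490 + 0.61(6900) = 490 + 4209 = 4699

C = 4699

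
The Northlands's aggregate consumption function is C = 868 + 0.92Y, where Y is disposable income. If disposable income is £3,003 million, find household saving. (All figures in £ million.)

S = -627.76

C = 868 + 0.92(3003) = 868 + 2762.76 = 3630.76
S = Y − C = 3003 − 3630.76 = -627.76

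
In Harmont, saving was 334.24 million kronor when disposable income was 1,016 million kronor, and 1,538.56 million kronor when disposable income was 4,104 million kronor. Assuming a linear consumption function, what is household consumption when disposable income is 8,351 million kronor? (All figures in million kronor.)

MPS = ΔS/ΔY = (1538.56 − 334.24)/(4104 − 1016) = 1204.32/3088 = 0.39
MPC = 1 − MPS = 0.61
Autonomous saving = 334.24 − 0.39(1016) = -62, so a = 62
C = 62 + 0.61(8351) = 62 + 5094.11 = 5156.11

C = 5156.11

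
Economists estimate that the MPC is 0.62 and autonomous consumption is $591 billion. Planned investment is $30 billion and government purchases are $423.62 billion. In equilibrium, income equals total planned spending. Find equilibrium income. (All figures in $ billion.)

Y = 2749

Y = C + I + G = 591 + 0.62Y + 30 + 423.62
Y − 0.62Y = 1044.62
0.38Y = 1044.62, so Y = 1044.62/0.38 = 2749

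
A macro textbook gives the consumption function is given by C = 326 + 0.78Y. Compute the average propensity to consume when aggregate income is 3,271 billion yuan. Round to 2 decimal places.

APC = 0.88

C = 326 + 0.78(3271) = 2877.38
APC = C/Y = 2877.38/3271 = 0.88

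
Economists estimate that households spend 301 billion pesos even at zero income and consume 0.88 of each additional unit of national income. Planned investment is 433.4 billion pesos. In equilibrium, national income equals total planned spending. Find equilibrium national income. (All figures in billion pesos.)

Y = C + I = 301 + 0.88Y + 433.4
Y − 0.88Y = 734.4
0.12Y = 734.4, so Y = 734.4/0.12 = 6120

Y = 6120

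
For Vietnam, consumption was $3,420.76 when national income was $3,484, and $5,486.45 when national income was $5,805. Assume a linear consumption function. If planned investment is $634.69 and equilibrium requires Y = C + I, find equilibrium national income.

Y = 8679

MPC = (5486.45 − 3420.76)/(5805 − 3484) = 2065.69/2321 = 0.89
a = 3420.76 − 0.89(3484) = 320
Equilibrium: Y = 320 + 0.89Y + 634.69
0.11Y = 954.69, so Y = 954.69/0.11 = 8679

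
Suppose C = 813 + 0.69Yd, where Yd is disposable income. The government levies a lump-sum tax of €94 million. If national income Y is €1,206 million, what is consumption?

Yd = Y − T = 1206 − 94 = 1112
C = 813 + 0.69(1112) = 813 + 767.28 = 1580.28

C = 1580.28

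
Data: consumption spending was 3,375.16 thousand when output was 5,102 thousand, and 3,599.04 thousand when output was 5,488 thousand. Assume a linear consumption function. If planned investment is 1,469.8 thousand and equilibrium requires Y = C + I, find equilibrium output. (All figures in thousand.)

MPC = (3599.04 − 3375.16)/(5488 − 5102) = 223.88/386 = 0.58
a = 3375.16 − 0.58(5102) = 416
Equilibrium: Y = 416 + 0.58Y + 1469.8
0.42Y = 1885.8, so Y = 1885.8/0.42 = 4490

Y = 4490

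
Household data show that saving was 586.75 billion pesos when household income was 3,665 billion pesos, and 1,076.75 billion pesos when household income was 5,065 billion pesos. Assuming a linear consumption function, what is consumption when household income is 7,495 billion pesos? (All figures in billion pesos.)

MPS = ΔS/ΔY = (1076.75 − 586.75)/(5065 − 3665) = 490/1400 = 0.35
MPC = 1 − MPS = 0.65
Autonomous saving = 586.75 − 0.35(3665) = -696, so a = 696
C = 696 + 0.65(7495) = 696 + 4871.75 = 5567.75

C = 5567.75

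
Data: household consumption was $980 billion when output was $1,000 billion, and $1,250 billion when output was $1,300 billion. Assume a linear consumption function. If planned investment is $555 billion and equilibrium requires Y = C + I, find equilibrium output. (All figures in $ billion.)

Y = 6350

MPC = (1250 − 980)/(1300 − 1000) = 270/300 = 0.9
a = 980 − 0.9(1000) = 80
Equilibrium: Y = 80 + 0.9Y + 555
0.1Y = 635, so Y = 635/0.1 = 6350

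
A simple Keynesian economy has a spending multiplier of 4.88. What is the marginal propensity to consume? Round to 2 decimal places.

k = 1/(1 − MPC), so 1 − MPC = 1/k = 1/4.88 = 0.2049
MPC = 1 − 0.2049 = 0.80

MPC = 0.80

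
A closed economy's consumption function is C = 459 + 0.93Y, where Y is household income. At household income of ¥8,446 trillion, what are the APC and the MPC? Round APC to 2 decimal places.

MPC = 0.93 (the slope of the consumption function)
C = 459 + 0.93(8446) = 8313.78, so APC = 8313.78/8446 = 0.98

APC = 0.98; MPC = 0.93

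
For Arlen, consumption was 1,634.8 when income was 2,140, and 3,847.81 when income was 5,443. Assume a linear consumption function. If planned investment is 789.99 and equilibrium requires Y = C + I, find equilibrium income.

MPC = (3847.81 − 1634.8)/(5443 − 2140) = 2213.01/3303 = 0.67
a = 1634.8 − 0.67(2140) = 201
Equilibrium: Y = 201 + 0.67Y + 789.99
0.33Y = 990.99, so Y = 990.99/0.33 = 3003

Y = 3003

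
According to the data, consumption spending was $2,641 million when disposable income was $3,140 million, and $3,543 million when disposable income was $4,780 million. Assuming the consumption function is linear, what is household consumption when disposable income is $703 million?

MPC = (3543 − 2641)/(4780 − 3140) = 902/1640 = 0.55
a = 2641 − 0.55(3140) = 2641 − 1727 = 914
C = 914 + 0.55(703) = 914 + 386.65 = 1300.65

C = 1300.65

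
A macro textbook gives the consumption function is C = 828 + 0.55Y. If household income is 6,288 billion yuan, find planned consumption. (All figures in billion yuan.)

C = 828 + 0.55(6288) = 828 + 3458.4 = 4286.4

C = 4286.4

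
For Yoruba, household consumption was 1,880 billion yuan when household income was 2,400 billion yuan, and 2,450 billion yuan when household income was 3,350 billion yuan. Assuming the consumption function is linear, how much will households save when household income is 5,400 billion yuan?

MPC = (2450 − 1880)/(3350 − 2400) = 570/950 = 0.6
a = 1880 − 0.6(2400) = 1880 − 1440 = 440
C = 440 + 0.6(5400) = 3680
S = 5400 − 3680 = 1720

S = 1720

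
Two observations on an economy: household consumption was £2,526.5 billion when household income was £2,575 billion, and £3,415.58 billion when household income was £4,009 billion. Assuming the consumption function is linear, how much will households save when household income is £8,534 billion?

S = 2312.92

MPC = (3415.58 − 2526.5)/(4009 − 2575) = 889.08/1434 = 0.62
a = 2526.5 − 0.62(2575) = 2526.5 − 1596.5 = 930
C = 930 + 0.62(8534) = 6221.08
S = 8534 − 6221.08 = 2312.92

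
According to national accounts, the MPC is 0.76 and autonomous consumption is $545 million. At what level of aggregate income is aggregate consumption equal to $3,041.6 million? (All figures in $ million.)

Y = 3285

545 + 0.76Y = 3041.6
0.76Y = 2496.6, so Y = 2496.6/0.76 = 3285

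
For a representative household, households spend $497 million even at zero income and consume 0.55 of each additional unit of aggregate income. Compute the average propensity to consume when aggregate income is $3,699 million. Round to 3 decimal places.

APC = 0.684

C = 497 + 0.55(3699) = 2531.45
APC = C/Y = 2531.45/3699 = 0.684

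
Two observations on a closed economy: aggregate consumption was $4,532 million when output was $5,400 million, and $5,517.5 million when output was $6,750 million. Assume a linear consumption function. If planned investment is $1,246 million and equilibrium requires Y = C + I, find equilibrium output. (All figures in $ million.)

Y = 6800

MPC = (5517.5 − 4532)/(6750 − 5400) = 985.5/1350 = 0.73
a = 4532 − 0.73(5400) = 590
Equilibrium: Y = 590 + 0.73Y + 1246
0.27Y = 1836, so Y = 1836/0.27 = 6800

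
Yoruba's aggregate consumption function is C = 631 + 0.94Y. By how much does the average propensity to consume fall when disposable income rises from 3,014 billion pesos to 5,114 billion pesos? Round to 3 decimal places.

At Y = 3014: C = 631 + 0.94(3014) = 3464.16, APC = 3464.16/3014 = 1.1494
At Y = 5114: C = 5438.16, APC = 5438.16/5114 = 1.0634
Fall in APC = 1.1494 − 1.0634 = 0.086

ΔAPC = 0.086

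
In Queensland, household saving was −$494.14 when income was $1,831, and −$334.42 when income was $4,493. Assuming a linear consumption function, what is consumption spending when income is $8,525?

MPS = ΔS/ΔY = (-334.42 − (-494.14))/(4493 − 1831) = 159.72/2662 = 0.06
MPC = 1 − MPS = 0.94
Autonomous saving = -494.14 − 0.06(1831) = -604, so a = 604
C = 604 + 0.94(8525) = 604 + 8013.5 = 8617.5

C = 8617.5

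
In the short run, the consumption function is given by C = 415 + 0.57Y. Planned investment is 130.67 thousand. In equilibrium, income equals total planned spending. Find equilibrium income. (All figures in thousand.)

Y = 1269

Y = C + I = 415 + 0.57Y + 130.67
Y − 0.57Y = 545.67
0.43Y = 545.67, so Y = 545.67/0.43 = 1269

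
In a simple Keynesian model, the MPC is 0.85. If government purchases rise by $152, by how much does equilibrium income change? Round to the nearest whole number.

ΔY ≈ 1013

The multiplier is 1/(1 − MPC) = 1/0.15.
ΔY = 152/0.15 = 1013.33 ≈ 1013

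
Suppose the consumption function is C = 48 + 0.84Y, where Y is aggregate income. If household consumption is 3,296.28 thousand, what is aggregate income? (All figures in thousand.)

48 + 0.84Y = 3296.28
0.84Y = 3248.28, so Y = 3248.28/0.84 = 3867

Y = 3867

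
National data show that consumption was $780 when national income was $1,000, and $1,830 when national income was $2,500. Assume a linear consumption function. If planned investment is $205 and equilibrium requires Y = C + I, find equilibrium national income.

Y = 950

MPC = (1830 − 780)/(2500 − 1000) = 1050/1500 = 0.7
a = 780 − 0.7(1000) = 80
Equilibrium: Y = 80 + 0.7Y + 205
0.3Y = 285, so Y = 285/0.3 = 950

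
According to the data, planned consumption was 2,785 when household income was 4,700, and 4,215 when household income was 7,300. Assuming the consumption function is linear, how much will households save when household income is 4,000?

S = 1600

MPC = (4215 − 2785)/(7300 − 4700) = 1430/2600 = 0.55
a = 2785 − 0.55(4700) = 2785 − 2585 = 200
C = 200 + 0.55(4000) = 2400
S = 4000 − 2400 = 1600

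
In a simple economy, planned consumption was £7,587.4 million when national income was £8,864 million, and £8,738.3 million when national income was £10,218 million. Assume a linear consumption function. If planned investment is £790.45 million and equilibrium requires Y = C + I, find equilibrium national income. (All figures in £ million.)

MPC = (8738.3 − 7587.4)/(10218 − 8864) = 1150.9/1354 = 0.85
a = 7587.4 − 0.85(8864) = 53
Equilibrium: Y = 53 + 0.85Y + 790.45
0.15Y = 843.45, so Y = 843.45/0.15 = 5623

Y = 5623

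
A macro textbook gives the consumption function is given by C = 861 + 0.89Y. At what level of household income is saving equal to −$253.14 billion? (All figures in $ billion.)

S = Y − C = -861 + 0.11Y
-861 + 0.11Y = -253.14, so 0.11Y = 607.86 and Y = 5526

Y = 5526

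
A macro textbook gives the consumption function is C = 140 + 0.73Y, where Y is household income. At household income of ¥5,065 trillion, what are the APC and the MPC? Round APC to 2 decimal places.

APC = 0.76; MPC = 0.73

MPC = 0.73 (the slope of the consumption function)
C = 140 + 0.73(5065) = 3837.45, so APC = 3837.45/5065 = 0.76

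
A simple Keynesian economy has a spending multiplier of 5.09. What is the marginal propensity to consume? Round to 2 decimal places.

MPC = 0.80

k = 1/(1 − MPC), so 1 − MPC = 1/k = 1/5.09 = 0.1965
MPC = 1 − 0.1965 = 0.80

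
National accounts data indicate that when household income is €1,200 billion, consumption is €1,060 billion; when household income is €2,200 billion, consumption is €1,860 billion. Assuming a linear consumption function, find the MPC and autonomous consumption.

MPC = 0.8; a = 100

MPC = ΔC/ΔY = (1860 − 1060)/(2200 − 1200) = 800/1000 = 0.8
a = C − MPC·Y = 1060 − 0.8(1200) = 1060 − 960 = 100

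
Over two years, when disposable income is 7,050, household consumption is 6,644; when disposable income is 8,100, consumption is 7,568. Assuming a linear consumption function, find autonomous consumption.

a = 440

MPC = ΔC/ΔY = (7568 − 6644)/(8100 − 7050) = 924/1050 = 0.88
a = C − MPC·Y = 6644 − 0.88(7050) = 6644 − 6204 = 440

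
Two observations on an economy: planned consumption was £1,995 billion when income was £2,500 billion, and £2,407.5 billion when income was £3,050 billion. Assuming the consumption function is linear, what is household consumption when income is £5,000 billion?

C = 3870

MPC = (2407.5 − 1995)/(3050 − 2500) = 412.5/550 = 0.75
a = 1995 − 0.75(2500) = 1995 − 1875 = 120
C = 120 + 0.75(5000) = 120 + 3750 = 3870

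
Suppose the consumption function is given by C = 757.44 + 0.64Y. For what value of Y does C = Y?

At break-even, C = Y: 757.44 + 0.64Y = Y
0.36Y = 757.44, so Y = 757.44/0.36 = 2104

Y = 2104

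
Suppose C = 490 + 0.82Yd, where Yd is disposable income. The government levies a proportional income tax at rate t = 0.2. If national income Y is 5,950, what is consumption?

C = 4393.2

Yd = (1 − 0.2)(5950) = 0.8(5950) = 4760
C = 490 + 0.82(4760) = 490 + 3903.2 = 4393.2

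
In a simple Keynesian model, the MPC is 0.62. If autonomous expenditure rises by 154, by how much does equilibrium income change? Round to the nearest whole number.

ΔY ≈ 405

The multiplier is 1/(1 − MPC) = 1/0.38.
ΔY = 154/0.38 = 405.26 ≈ 405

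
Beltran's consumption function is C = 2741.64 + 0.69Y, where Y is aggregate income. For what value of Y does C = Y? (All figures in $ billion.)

At break-even, C = Y: 2741.64 + 0.69Y = Y
0.31Y = 2741.64, so Y = 2741.64/0.31 = 8844

Y = 8844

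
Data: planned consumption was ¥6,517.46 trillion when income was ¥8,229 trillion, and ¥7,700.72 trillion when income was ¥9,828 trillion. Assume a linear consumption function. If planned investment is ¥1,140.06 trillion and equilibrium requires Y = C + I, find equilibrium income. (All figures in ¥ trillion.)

MPC = (7700.72 − 6517.46)/(9828 − 8229) = 1183.26/1599 = 0.74
a = 6517.46 − 0.74(8229) = 428
Equilibrium: Y = 428 + 0.74Y + 1140.06
0.26Y = 1568.06, so Y = 1568.06/0.26 = 6031

Y = 6031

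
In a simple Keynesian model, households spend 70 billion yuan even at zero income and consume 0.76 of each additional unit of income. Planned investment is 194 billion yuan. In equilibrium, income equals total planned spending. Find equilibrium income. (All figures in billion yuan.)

Y = C + I = 70 + 0.76Y + 194
Y − 0.76Y = 264
0.24Y = 264, so Y = 264/0.24 = 1100

Y = 1100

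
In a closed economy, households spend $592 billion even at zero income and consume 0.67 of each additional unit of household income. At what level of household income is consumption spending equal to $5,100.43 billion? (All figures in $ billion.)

592 + 0.67Y = 5100.43
0.67Y = 4508.43, so Y = 4508.43/0.67 = 6729

Y = 6729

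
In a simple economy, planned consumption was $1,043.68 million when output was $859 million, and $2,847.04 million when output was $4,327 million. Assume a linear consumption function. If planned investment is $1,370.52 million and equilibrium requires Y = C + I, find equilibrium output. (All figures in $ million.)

MPC = (2847.04 − 1043.68)/(4327 − 859) = 1803.36/3468 = 0.52
a = 1043.68 − 0.52(859) = 597
Equilibrium: Y = 597 + 0.52Y + 1370.52
0.48Y = 1967.52, so Y = 1967.52/0.48 = 4099

Y = 4099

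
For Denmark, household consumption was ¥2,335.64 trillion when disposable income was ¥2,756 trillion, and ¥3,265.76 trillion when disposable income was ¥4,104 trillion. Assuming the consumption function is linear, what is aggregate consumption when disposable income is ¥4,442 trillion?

C = 3498.98

MPC = (3265.76 − 2335.64)/(4104 − 2756) = 930.12/1348 = 0.69
a = 2335.64 − 0.69(2756) = 2335.64 − 1901.64 = 434
C = 434 + 0.69(4442) = 434 + 3064.98 = 3498.98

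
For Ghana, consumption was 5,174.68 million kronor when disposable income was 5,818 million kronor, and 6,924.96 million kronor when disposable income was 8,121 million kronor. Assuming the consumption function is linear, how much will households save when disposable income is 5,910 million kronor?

MPC = (6924.96 − 5174.68)/(8121 − 5818) = 1750.28/2303 = 0.76
a = 5174.68 − 0.76(5818) = 5174.68 − 4421.68 = 753
C = 753 + 0.76(5910) = 5244.6
S = 5910 − 5244.6 = 665.4

S = 665.4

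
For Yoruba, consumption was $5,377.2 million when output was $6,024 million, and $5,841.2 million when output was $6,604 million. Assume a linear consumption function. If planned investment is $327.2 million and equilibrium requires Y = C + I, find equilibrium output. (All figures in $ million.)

Y = 4426

MPC = (5841.2 − 5377.2)/(6604 − 6024) = 464/580 = 0.8
a = 5377.2 − 0.8(6024) = 558
Equilibrium: Y = 558 + 0.8Y + 327.2
0.2Y = 885.2, so Y = 885.2/0.2 = 4426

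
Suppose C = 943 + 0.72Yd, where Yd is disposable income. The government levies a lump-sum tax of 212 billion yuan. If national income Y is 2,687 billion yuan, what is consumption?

C = 2725

Yd = Y − T = 2687 − 212 = 2475
C = 943 + 0.72(2475) = 943 + 1782 = 2725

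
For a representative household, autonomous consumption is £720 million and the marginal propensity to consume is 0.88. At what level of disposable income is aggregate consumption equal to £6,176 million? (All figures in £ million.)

Y = 6200

720 + 0.88Y = 6176
0.88Y = 5456, so Y = 5456/0.88 = 6200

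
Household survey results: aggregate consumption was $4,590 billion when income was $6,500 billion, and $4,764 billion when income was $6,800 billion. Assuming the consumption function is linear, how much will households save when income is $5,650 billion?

MPC = (4764 − 4590)/(6800 − 6500) = 174/300 = 0.58
a = 4590 − 0.58(6500) = 4590 − 3770 = 820
C = 820 + 0.58(5650) = 4097
S = 5650 − 4097 = 1553

S = 1553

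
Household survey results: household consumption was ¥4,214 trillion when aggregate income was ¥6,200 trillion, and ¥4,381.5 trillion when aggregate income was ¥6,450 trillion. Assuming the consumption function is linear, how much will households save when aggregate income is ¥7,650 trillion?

S = 2464.5

MPC = (4381.5 − 4214)/(6450 − 6200) = 167.5/250 = 0.67
a = 4214 − 0.67(6200) = 4214 − 4154 = 60
C = 60 + 0.67(7650) = 5185.5
S = 7650 − 5185.5 = 2464.5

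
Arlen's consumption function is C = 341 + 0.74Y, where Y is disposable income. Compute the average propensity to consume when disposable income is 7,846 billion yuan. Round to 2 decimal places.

C = 341 + 0.74(7846) = 6147.04
APC = C/Y = 6147.04/7846 = 0.78

APC = 0.78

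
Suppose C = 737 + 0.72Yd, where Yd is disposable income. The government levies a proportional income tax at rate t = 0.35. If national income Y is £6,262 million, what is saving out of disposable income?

S = 402.684

Yd = (1 − 0.35)(6262) = 0.65(6262) = 4070.3
C = 737 + 0.72(4070.3) = 737 + 2930.616 = 3667.616
S = Yd − C = 4070.3 − 3667.616 = 402.684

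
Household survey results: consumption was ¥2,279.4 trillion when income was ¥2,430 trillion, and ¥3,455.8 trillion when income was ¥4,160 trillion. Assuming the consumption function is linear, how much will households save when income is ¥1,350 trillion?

MPC = (3455.8 − 2279.4)/(4160 − 2430) = 1176.4/1730 = 0.68
a = 2279.4 − 0.68(2430) = 2279.4 − 1652.4 = 627
C = 627 + 0.68(1350) = 1545
S = 1350 − 1545 = -195

S = -195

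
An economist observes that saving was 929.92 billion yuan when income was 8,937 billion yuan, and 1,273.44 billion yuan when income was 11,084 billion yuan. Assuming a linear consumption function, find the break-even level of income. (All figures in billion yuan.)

Y = 3125

MPS = ΔS/ΔY = (1273.44 − 929.92)/(11084 − 8937) = 343.52/2147 = 0.16
MPC = 1 − MPS = 0.84
From S(8937) = 929.92: −a + 0.16(8937) = 929.92, so a = 1429.92 − 929.92 = 500
Break-even (S = 0): Y = a/MPS = 500/0.16 = 3125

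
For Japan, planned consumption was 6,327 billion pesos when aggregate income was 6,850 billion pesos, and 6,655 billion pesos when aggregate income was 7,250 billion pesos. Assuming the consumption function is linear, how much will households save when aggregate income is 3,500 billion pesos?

MPC = (6655 − 6327)/(7250 − 6850) = 328/400 = 0.82
a = 6327 − 0.82(6850) = 6327 − 5617 = 710
C = 710 + 0.82(3500) = 3580
S = 3500 − 3580 = -80

S = -80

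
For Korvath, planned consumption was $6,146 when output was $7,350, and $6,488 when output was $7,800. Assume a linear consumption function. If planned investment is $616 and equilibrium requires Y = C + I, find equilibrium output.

MPC = (6488 − 6146)/(7800 − 7350) = 342/450 = 0.76
a = 6146 − 0.76(7350) = 560
Equilibrium: Y = 560 + 0.76Y + 616
0.24Y = 1176, so Y = 1176/0.24 = 4900

Y = 4900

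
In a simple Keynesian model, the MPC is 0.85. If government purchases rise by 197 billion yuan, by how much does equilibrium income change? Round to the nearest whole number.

ΔY ≈ 1313

The multiplier is 1/(1 − MPC) = 1/0.15.
ΔY = 197/0.15 = 1313.33 ≈ 1313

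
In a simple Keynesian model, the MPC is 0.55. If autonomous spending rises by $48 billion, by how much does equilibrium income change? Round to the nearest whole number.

The multiplier is 1/(1 − MPC) = 1/0.45.
ΔY = 48/0.45 = 106.67 ≈ 107

ΔY ≈ 107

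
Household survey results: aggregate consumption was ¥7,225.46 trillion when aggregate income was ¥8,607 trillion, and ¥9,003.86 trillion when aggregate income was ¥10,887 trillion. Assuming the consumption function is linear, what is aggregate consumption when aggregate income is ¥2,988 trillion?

MPC = (9003.86 − 7225.46)/(10887 − 8607) = 1778.4/2280 = 0.78
a = 7225.46 − 0.78(8607) = 7225.46 − 6713.46 = 512
C = 512 + 0.78(2988) = 512 + 2330.64 = 2842.64

C = 2842.64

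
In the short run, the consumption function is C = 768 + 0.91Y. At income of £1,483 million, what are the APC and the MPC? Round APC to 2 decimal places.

APC = 1.43; MPC = 0.91

MPC = 0.91 (the slope of the consumption function)
C = 768 + 0.91(1483) = 2117.53, so APC = 2117.53/1483 = 1.43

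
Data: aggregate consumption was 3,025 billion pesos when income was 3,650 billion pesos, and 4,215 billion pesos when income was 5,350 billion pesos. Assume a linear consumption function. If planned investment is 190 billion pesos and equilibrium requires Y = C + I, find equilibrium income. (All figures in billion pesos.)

MPC = (4215 − 3025)/(5350 − 3650) = 1190/1700 = 0.7
a = 3025 − 0.7(3650) = 470
Equilibrium: Y = 470 + 0.7Y + 190
0.3Y = 660, so Y = 660/0.3 = 2200

Y = 2200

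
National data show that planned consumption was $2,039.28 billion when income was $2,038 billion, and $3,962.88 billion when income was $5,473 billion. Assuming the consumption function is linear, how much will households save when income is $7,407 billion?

S = 2361.08

MPC = (3962.88 − 2039.28)/(5473 − 2038) = 1923.6/3435 = 0.56
a = 2039.28 − 0.56(2038) = 2039.28 − 1141.28 = 898
C = 898 + 0.56(7407) = 5045.92
S = 7407 − 5045.92 = 2361.08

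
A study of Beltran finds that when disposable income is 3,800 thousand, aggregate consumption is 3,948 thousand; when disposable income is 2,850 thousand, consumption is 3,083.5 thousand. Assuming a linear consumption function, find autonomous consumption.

MPC = ΔC/ΔY = (3948 − 3083.5)/(3800 − 2850) = 864.5/950 = 0.91
a = C − MPC·Y = 3083.5 − 0.91(2850) = 3083.5 − 2593.5 = 490

a = 490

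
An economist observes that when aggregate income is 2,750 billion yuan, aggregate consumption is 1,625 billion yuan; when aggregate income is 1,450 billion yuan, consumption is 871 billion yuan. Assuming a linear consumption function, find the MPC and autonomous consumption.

MPC = 0.58; a = 30

MPC = ΔC/ΔY = (1625 − 871)/(2750 − 1450) = 754/1300 = 0.58
a = C − MPC·Y = 871 − 0.58(1450) = 871 − 841 = 30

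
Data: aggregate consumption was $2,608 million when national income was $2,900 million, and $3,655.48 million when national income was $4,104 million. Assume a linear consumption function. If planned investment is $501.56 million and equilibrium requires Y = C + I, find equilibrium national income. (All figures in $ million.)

Y = 4512

MPC = (3655.48 − 2608)/(4104 − 2900) = 1047.48/1204 = 0.87
a = 2608 − 0.87(2900) = 85
Equilibrium: Y = 85 + 0.87Y + 501.56
0.13Y = 586.56, so Y = 586.56/0.13 = 4512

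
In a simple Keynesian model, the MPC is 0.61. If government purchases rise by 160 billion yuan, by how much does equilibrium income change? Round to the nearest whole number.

The multiplier is 1/(1 − MPC) = 1/0.39.
ΔY = 160/0.39 = 410.26 ≈ 410

ΔY ≈ 410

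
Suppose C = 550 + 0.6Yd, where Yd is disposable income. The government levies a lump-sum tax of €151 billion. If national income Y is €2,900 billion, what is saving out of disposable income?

S = 549.6

Yd = Y − T = 2900 − 151 = 2749
C = 550 + 0.6(2749) = 550 + 1649.4 = 2199.4
S = Yd − C = 2749 − 2199.4 = 549.6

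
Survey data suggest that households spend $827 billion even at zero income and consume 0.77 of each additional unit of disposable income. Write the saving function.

S = Y − C = Y − (827 + 0.77Y) = -827 + (1 − 0.77)Y

S = -827 + 0.23Y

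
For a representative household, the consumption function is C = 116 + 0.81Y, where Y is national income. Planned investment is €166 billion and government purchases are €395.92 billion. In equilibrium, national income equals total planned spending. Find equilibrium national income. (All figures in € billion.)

Y = 3568

Y = C + I + G = 116 + 0.81Y + 166 + 395.92
Y − 0.81Y = 677.92
0.19Y = 677.92, so Y = 677.92/0.19 = 3568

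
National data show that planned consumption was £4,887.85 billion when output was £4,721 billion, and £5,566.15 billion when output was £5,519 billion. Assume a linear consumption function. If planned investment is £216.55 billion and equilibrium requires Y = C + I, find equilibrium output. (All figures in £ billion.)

MPC = (5566.15 − 4887.85)/(5519 − 4721) = 678.3/798 = 0.85
a = 4887.85 − 0.85(4721) = 875
Equilibrium: Y = 875 + 0.85Y + 216.55
0.15Y = 1091.55, so Y = 1091.55/0.15 = 7277

Y = 7277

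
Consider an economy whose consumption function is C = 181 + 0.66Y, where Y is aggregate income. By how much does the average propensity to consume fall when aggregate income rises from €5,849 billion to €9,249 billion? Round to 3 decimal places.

ΔAPC = 0.011

At Y = 5849: C = 181 + 0.66(5849) = 4041.34, APC = 4041.34/5849 = 0.6909
At Y = 9249: C = 6285.34, APC = 6285.34/9249 = 0.6796
Fall in APC = 0.6909 − 0.6796 = 0.0113 ≈ 0.011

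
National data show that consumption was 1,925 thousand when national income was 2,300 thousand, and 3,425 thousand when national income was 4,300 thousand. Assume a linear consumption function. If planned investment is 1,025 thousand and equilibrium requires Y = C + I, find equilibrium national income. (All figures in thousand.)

MPC = (3425 − 1925)/(4300 − 2300) = 1500/2000 = 0.75
a = 1925 − 0.75(2300) = 200
Equilibrium: Y = 200 + 0.75Y + 1025
0.25Y = 1225, so Y = 1225/0.25 = 4900

Y = 4900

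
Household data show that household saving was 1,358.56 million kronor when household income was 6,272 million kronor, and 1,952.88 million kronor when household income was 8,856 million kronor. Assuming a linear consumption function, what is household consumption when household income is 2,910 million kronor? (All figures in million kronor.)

C = 2324.7

MPS = ΔS/ΔY = (1952.88 − 1358.56)/(8856 − 6272) = 594.32/2584 = 0.23
MPC = 1 − MPS = 0.77
Autonomous saving = 1358.56 − 0.23(6272) = -84, so a = 84
C = 84 + 0.77(2910) = 84 + 2240.7 = 2324.7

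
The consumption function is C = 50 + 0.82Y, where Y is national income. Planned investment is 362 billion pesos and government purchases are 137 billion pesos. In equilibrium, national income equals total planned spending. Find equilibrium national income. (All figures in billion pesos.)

Y = 3050

Y = C + I + G = 50 + 0.82Y + 362 + 137
Y − 0.82Y = 549
0.18Y = 549, so Y = 549/0.18 = 3050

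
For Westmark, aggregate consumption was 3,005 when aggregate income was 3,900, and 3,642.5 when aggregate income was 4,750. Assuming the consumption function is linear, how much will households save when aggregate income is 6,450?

S = 1532.5

MPC = (3642.5 − 3005)/(4750 − 3900) = 637.5/850 = 0.75
a = 3005 − 0.75(3900) = 3005 − 2925 = 80
C = 80 + 0.75(6450) = 4917.5
S = 6450 − 4917.5 = 1532.5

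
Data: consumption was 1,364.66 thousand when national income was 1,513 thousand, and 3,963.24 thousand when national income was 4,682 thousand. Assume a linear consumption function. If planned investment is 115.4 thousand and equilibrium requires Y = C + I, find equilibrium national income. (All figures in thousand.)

Y = 1330

MPC = (3963.24 − 1364.66)/(4682 − 1513) = 2598.58/3169 = 0.82
a = 1364.66 − 0.82(1513) = 124
Equilibrium: Y = 124 + 0.82Y + 115.4
0.18Y = 239.4, so Y = 239.4/0.18 = 1330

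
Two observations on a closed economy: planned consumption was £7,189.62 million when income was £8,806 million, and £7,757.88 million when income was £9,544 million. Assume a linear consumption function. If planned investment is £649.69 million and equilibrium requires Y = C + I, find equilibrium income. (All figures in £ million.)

MPC = (7757.88 − 7189.62)/(9544 − 8806) = 568.26/738 = 0.77
a = 7189.62 − 0.77(8806) = 409
Equilibrium: Y = 409 + 0.77Y + 649.69
0.23Y = 1058.69, so Y = 1058.69/0.23 = 4603

Y = 4603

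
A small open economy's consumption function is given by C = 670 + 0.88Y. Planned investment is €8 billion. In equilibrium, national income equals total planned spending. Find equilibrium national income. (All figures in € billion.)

Y = 5650

Y = C + I = 670 + 0.88Y + 8
Y − 0.88Y = 678
0.12Y = 678, so Y = 678/0.12 = 5650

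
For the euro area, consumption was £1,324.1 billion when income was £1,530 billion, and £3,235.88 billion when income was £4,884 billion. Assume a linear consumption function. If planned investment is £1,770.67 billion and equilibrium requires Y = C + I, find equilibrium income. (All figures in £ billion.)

Y = 5169

MPC = (3235.88 − 1324.1)/(4884 − 1530) = 1911.78/3354 = 0.57
a = 1324.1 − 0.57(1530) = 452
Equilibrium: Y = 452 + 0.57Y + 1770.67
0.43Y = 2222.67, so Y = 2222.67/0.43 = 5169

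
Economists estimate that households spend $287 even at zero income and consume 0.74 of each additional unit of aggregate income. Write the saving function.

S = -287 + 0.26Y

S = Y − C = Y − (287 + 0.74Y) = -287 + (1 − 0.74)Y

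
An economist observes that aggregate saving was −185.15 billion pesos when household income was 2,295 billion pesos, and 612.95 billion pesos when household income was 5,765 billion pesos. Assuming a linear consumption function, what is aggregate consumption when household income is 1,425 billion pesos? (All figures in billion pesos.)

MPS = ΔS/ΔY = (612.95 − (-185.15))/(5765 − 2295) = 798.1/3470 = 0.23
MPC = 1 − MPS = 0.77
Autonomous saving = -185.15 − 0.23(2295) = -713, so a = 713
C = 713 + 0.77(1425) = 713 + 1097.25 = 1810.25

C = 1810.25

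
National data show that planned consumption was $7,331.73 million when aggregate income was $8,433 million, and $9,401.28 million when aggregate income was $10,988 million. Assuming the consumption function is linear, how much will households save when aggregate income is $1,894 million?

S = -141.14

MPC = (9401.28 − 7331.73)/(10988 − 8433) = 2069.55/2555 = 0.81
a = 7331.73 − 0.81(8433) = 7331.73 − 6830.73 = 501
C = 501 + 0.81(1894) = 2035.14
S = 1894 − 2035.14 = -141.14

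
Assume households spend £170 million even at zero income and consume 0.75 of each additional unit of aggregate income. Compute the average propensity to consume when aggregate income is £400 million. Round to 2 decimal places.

C = 170 + 0.75(400) = 470
APC = C/Y = 470/400 = 1.18

APC = 1.18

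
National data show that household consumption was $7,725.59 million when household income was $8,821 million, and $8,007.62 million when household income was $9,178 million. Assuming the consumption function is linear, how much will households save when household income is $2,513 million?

S = -229.27

MPC = (8007.62 − 7725.59)/(9178 − 8821) = 282.03/357 = 0.79
a = 7725.59 − 0.79(8821) = 7725.59 − 6968.59 = 757
C = 757 + 0.79(2513) = 2742.27
S = 2513 − 2742.27 = -229.27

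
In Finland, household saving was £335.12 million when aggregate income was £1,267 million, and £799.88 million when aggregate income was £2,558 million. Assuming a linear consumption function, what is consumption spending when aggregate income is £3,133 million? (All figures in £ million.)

C = 2126.12

MPS = ΔS/ΔY = (799.88 − 335.12)/(2558 − 1267) = 464.76/1291 = 0.36
MPC = 1 − MPS = 0.64
Autonomous saving = 335.12 − 0.36(1267) = -121, so a = 121
C = 121 + 0.64(3133) = 121 + 2005.12 = 2126.12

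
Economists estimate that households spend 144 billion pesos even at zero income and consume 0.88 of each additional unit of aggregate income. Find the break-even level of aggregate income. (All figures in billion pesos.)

At break-even, C = Y: 144 + 0.88Y = Y
0.12Y = 144, so Y = 144/0.12 = 1200

Y = 1200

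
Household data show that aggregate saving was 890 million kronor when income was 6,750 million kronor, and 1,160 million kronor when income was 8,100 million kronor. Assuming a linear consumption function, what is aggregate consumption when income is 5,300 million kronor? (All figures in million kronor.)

C = 4700

MPS = ΔS/ΔY = (1160 − 890)/(8100 − 6750) = 270/1350 = 0.2
MPC = 1 − MPS = 0.8
Autonomous saving = 890 − 0.2(6750) = -460, so a = 460
C = 460 + 0.8(5300) = 460 + 4240 = 4700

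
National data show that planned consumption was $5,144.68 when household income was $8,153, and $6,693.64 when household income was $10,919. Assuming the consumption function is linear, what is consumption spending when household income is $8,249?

MPC = (6693.64 − 5144.68)/(10919 − 8153) = 1548.96/2766 = 0.56
a = 5144.68 − 0.56(8153) = 5144.68 − 4565.68 = 579
C = 579 + 0.56(8249) = 579 + 4619.44 = 5198.44

C = 5198.44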